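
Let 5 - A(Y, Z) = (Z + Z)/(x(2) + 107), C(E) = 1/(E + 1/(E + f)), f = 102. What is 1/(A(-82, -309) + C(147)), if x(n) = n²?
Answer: 1354348/14321377 ≈ 0.094568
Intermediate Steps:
C(E) = 1/(E + 1/(102 + E)) (C(E) = 1/(E + 1/(E + 102)) = 1/(E + 1/(102 + E)))
A(Y, Z) = 5 - 2*Z/111 (A(Y, Z) = 5 - (Z + Z)/(2² + 107) = 5 - 2*Z/(4 + 107) = 5 - 2*Z/111)
1/(A(-82, -309) + C(147)) = 1/((5 - 2/111*(-309)) + (102 + 147)/(1 + 147² + 102*147)) = 1/((5 + 206/37) + 249/(1 + 21609 + 14994)) = 1/(391/37 + 249/36604) = 1/(14321377/1354348) = 1354348/14321377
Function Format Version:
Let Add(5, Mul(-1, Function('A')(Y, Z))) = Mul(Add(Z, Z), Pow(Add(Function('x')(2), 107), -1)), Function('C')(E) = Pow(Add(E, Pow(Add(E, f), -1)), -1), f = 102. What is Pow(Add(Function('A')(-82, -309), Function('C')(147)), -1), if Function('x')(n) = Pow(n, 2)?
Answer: Rational(1354348, 14321377) ≈ 0.094568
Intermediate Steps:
Function('C')(E) = Pow(Add(E, Pow(Add(102, E), -1)), -1) (Function('C')(E) = Pow(Add(E, Pow(Add(E, 102), -1)), -1) = Pow(Add(E, Pow(Add(102, E), -1)), -1))
Function('A')(Y, Z) = Add(5, Mul(Rational(-2, 111), Z)) (Function('A')(Y, Z) = Add(5, Mul(-1, Mul(Add(Z, Z), Pow(Add(Pow(2, 2), 107), -1)))) = Add(5, Mul(-1, Mul(Mul(2, Z), Pow(Add(4, 107), -1)))) = Add(5, Mul(-1, Mul(Mul(2, Z), Pow(111, -1)))) = Add(5, Mul(-1, Mul(Mul(2, Z), Rational(1, 111)))) = Add(5, Mul(-1, Mul(Rational(2, 111), Z))) = Add(5, Mul(Rational(-2, 111), Z)))
Pow(Add(Function('A')(-82, -309), Function('C')(147)), -1) = Pow(Add(Add(5, Mul(Rational(-2, 111), -309)), Mul(Pow(Add(1, Pow(147, 2), Mul(102, 147)), -1), Add(102, 147))), -1) = Pow(Add(Add(5, Rational(206, 37)), Mul(Pow(Add(1, 21609, 14994), -1), 249)), -1) = Pow(Add(Rational(391, 37), Mul(Pow(36604, -1), 249)), -1) = Pow(Add(Rational(391, 37), Mul(Rational(1, 36604), 249)), -1) = Pow(Add(Rational(391, 37), Rational(249, 36604)), -1) = Pow(Rational(14321377, 1354348), -1) = Rational(1354348, 14321377)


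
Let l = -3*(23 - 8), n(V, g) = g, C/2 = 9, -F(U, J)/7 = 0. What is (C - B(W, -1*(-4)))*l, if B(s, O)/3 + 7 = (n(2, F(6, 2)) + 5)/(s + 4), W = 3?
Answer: -11610/7 ≈ -1658.6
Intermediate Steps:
F(U, J) = 0 (F(U, J) = -7*0 = 0)
C = 18 (C = 2*9 = 18)
B(s, O) = -21 + 15/(4 + s) (B(s, O) = -21 + 3*((0 + 5)/(s + 4)) = -21 + 3*(5/(4 + s)) = -21 + 15/(4 + s))
l = -45 (l = -3*15 = -45)
(C - B(W, -1*(-4)))*l = (18 - 3*(-23 - 7*3)/(4 + 3))*(-45) = (18 - 3*(-23 - 21)/7)*(-45) = (18 - 3*(-44)/7)*(-45) = (18 - 1*(-132/7))*(-45) = (18 + 132/7)*(-45) = (258/7)*(-45) = -11610/7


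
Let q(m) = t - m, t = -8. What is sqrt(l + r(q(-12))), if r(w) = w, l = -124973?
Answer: I*sqrt(124969) ≈ 353.51*I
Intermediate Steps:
q(m) = -8 - m
sqrt(l + r(q(-12))) = sqrt(-124973 + (-8 - 1*(-12))) = sqrt(-124973 + (-8 + 12)) = sqrt(-124973 + 4) = sqrt(-124969) = I*sqrt(124969)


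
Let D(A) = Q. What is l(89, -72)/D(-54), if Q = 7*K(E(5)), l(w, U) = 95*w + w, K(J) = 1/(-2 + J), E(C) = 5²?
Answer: 196512/7 ≈ 28073.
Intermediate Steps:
E(C) = 25
l(w, U) = 96*w
Q = 7/23 (Q = 7/(-2 + 25) = 7/23 ≈ 0.30435)
D(A) = 7/23
l(89, -72)/D(-54) = (96*89)/(7/23) = 8544*(23/7) = 196512/7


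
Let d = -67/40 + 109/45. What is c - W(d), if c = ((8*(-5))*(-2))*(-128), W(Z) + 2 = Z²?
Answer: -1326917161/129600 ≈ -10239.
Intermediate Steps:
d = 269/360 (d = -67*1/40 + 109*(1/45) = -67/40 + 109/45 = 269/360 ≈ 0.74722)
W(Z) = -2 + Z²
c = -10240 (c = -40*(-2)*(-128) = 80*(-128) = -10240)
c - W(d) = -10240 - (-2 + (269/360)²) = -10240 - (-2 + 72361/129600) = -10240 - 1*(-186839/129600) = -10240 + 186839/129600 = -1326917161/129600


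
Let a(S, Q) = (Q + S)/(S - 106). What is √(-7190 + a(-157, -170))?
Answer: I*√497239109/263 ≈ 84.786*I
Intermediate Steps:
a(S, Q) = (Q + S)/(-106 + S)
√(-7190 + a(-157, -170)) = √(-7190 + (-170 - 157)/(-106 - 157)) = √(-7190 - 327/(-263)) = √(-7190 - 1/263*(-327)) = √(-7190 + 327/263) = √(-1890643/263) = I*√497239109/263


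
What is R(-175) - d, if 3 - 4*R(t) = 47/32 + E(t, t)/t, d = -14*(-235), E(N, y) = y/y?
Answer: -73687393/22400 ≈ -3289.6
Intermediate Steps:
E(N, y) = 1
d = 3290
R(t) = 49/128 - 1/(4*t) (R(t) = ¾ - (47/32 + 1/t)/4 = ¾ + (-47/128 - 1/(4*t)) = 49/128 - 1/(4*t))
R(-175) - d = (1/128)*(-32 + 49*(-175))/(-175) - 1*3290 = (1/128)*(-1/175)*(-32 - 8575) - 3290 = (1/128)*(-1/175)*(-8607) - 3290 = 8607/22400 - 3290 = -73687393/22400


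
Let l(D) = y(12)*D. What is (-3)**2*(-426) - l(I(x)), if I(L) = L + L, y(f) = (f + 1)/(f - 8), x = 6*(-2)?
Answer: -3756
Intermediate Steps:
x = -12
y(f) = (1 + f)/(-8 + f)
I(L) = 2*L
l(D) = 13*D/4 (l(D) = ((1 + 12)/(-8 + 12))*D = (13/4)*D = ((1/4)*13)*D = 13*D/4)
(-3)**2*(-426) - l(I(x)) = (-3)**2*(-426) - 13*2*(-12)/4 = 9*(-426) - 13*(-24)/4 = -3834 - 1*(-78) = -3834 + 78 = -3756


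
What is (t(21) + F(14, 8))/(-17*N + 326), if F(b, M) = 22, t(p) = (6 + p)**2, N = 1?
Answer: 751/309 ≈ 2.4304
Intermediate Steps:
(t(21) + F(14, 8))/(-17*N + 326) = ((6 + 21)**2 + 22)/(-17*1 + 326) = (27**2 + 22)/(-17 + 326) = (729 + 22)/309 = 751*(1/309) = 751/309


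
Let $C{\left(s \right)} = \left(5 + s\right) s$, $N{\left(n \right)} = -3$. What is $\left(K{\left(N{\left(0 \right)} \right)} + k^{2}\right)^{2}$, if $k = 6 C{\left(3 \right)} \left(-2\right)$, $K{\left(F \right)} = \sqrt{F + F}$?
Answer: $\left(82944 + i \sqrt{6}\right)^{2} \approx 6.8797 \cdot 10^{9} + 4.1 \cdot 10^{5} i$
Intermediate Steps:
$C{\left(s \right)} = s \left(5 + s\right)$
$K{\left(F \right)} = \sqrt{2} \sqrt{F}$ ($K{\left(F \right)} = \sqrt{2 F} = \sqrt{2} \sqrt{F}$)
$k = -288$ ($k = 6 \cdot 3 \left(5 + 3\right) \left(-2\right) = 6 \cdot 3 \cdot 8 \left(-2\right) = 6 \cdot 24 \left(-2\right) = 144 \left(-2\right) = -288$)
$\left(K{\left(N{\left(0 \right)} \right)} + k^{2}\right)^{2} = \left(\sqrt{2} \sqrt{-3} + \left(-288\right)^{2}\right)^{2} = \left(\sqrt{2} i \sqrt{3} + 82944\right)^{2} = \left(i \sqrt{6} + 82944\right)^{2} = \left(82944 + i \sqrt{6}\right)^{2}$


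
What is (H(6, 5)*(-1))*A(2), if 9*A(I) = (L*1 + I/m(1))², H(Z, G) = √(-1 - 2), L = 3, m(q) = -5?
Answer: -169*I*√3/225 ≈ -1.301*I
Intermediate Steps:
H(Z, G) = I*√3 (H(Z, G) = √(-3) = I*√3)
A(I) = (3 - I/5)²/9 (A(I) = (3*1 + I/(-5))²/9 = (3 + I*(-⅕))²/9 = (3 - I/5)²/9)
(H(6, 5)*(-1))*A(2) = ((I*√3)*(-1))*((-15 + 2)²/225) = (-I*√3)*((1/225)*(-13)²) = (-I*√3)*((1/225)*169) = -I*√3*(169/225) = -169*I*√3/225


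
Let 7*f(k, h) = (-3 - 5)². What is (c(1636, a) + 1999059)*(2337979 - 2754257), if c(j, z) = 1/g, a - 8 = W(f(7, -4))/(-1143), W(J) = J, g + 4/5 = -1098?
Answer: -2285955282717599/2747 ≈ -8.3216e+11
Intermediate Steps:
g = -5494/5 (g = -⅘ - 1098 = -5494/5 ≈ -1098.8)
f(k, h) = 64/7 (f(k, h) = (-3 - 5)²/7 = (⅐)*(-8)² = (⅐)*64 = 64/7)
a = 63944/8001 (a = 8 + (64/7)/(-1143) = 8 + (64/7)*(-1/1143) = 8 - 64/8001 = 63944/8001 ≈ 7.9920)
c(j, z) = -5/5494 (c(j, z) = 1/(-5494/5) = -5/5494)
(c(1636, a) + 1999059)*(2337979 - 2754257) = (-5/5494 + 1999059)*(2337979 - 2754257) = (10982830141/5494)*(-416278) = -2285955282717599/2747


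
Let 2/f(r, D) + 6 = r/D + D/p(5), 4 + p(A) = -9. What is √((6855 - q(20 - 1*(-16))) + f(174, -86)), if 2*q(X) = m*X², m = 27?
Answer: I*√6591585395/787 ≈ 103.16*I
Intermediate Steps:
p(A) = -13 (p(A) = -4 - 9 = -13)
f(r, D) = 2/(-6 - D/13 + r/D) (f(r, D) = 2/(-6 + (r/D + D/(-13))) = 2/(-6 + (r/D + D*(-1/13))) = 2/(-6 + (r/D - D/13)) = 2/(-6 + (-D/13 + r/D)) = 2/(-6 - D/13 + r/D))
q(X) = 27*X²/2 (q(X) = (27*X²)/2 = 27*X²/2)
√((6855 - q(20 - 1*(-16))) + f(174, -86)) = √((6855 - 27*(20 - 1*(-16))²/2) + 26*(-86)/(-1*(-86)² - 78*(-86) + 13*174)) = √((6855 - 27*(20 + 16)²/2) + 26*(-86)/(-1*7396 + 6708 + 2262)) = √((6855 - 27*36²/2) + 26*(-86)/(-7396 + 6708 + 2262)) = √((6855 - 27*1296/2) + 26*(-86)/1574) = √((6855 - 1*17496) + 26*(-86)*(1/1574)) = √((6855 - 17496) - 1118/787) = √(-10641 - 1118/787) = √(-8375585/787) = I*√6591585395/787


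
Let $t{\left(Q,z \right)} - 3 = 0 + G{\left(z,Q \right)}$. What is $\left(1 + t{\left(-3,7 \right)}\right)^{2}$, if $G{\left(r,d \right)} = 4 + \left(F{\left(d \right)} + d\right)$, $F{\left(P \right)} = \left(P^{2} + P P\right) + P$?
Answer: $400$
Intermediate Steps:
$F{\left(P \right)} = P + 2 P^{2}$ ($F{\left(P \right)} = \left(P^{2} + P^{2}\right) + P = 2 P^{2} + P = P + 2 P^{2}$)
$G{\left(r,d \right)} = 4 + d + d \left(1 + 2 d\right)$ ($G{\left(r,d \right)} = 4 + \left(d \left(1 + 2 d\right) + d\right) = 4 + \left(d + d \left(1 + 2 d\right)\right) = 4 + d + d \left(1 + 2 d\right)$)
$t{\left(Q,z \right)} = 7 + 2 Q + 2 Q^{2}$ ($t{\left(Q,z \right)} = 3 + \left(0 + \left(4 + 2 Q + 2 Q^{2}\right)\right) = 3 + \left(4 + 2 Q + 2 Q^{2}\right) = 7 + 2 Q + 2 Q^{2}$)
$\left(1 + t{\left(-3,7 \right)}\right)^{2} = \left(1 - \left(-4 + 3 \left(1 + 2 \left(-3\right)\right)\right)\right)^{2} = \left(1 - \left(-4 + 3 \left(1 - 6\right)\right)\right)^{2} = \left(1 - -19\right)^{2} = \left(1 + \left(7 - 3 + 15\right)\right)^{2} = \left(1 + 19\right)^{2} = 20^{2} = 400$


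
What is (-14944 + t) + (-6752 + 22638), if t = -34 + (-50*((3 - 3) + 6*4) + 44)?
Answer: -248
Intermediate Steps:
t = -1190 (t = -34 + (-50*(0 + 24) + 44) = -34 + (-50*24 + 44) = -34 + (-1200 + 44) = -34 - 1156 = -1190)
(-14944 + t) + (-6752 + 22638) = (-14944 - 1190) + (-6752 + 22638) = -16134 + 15886 = -248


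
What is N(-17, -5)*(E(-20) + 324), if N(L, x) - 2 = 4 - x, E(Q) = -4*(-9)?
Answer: 3960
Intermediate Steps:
E(Q) = 36
N(L, x) = 6 - x (N(L, x) = 2 + (4 - x) = 6 - x)
N(-17, -5)*(E(-20) + 324) = (6 - 1*(-5))*(36 + 324) = (6 + 5)*360 = 11*360 = 3960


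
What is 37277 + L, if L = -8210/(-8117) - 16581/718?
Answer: 217121886465/5828006 ≈ 37255.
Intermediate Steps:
L = -128693197/5828006 (L = -8210*(-1/8117) - 16581*1/718 = 8210/8117 - 16581/718 = -128693197/5828006 ≈ -22.082)
37277 + L = 37277 - 128693197/5828006 = 217121886465/5828006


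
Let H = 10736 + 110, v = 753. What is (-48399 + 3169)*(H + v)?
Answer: -524622770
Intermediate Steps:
H = 10846
(-48399 + 3169)*(H + v) = (-48399 + 3169)*(10846 + 753) = -45230*11599 = -524622770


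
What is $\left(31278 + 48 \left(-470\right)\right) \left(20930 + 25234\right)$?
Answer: $402457752$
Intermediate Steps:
$\left(31278 + 48 \left(-470\right)\right) \left(20930 + 25234\right) = \left(31278 - 22560\right) 46164 = 8718 \cdot 46164 = 402457752$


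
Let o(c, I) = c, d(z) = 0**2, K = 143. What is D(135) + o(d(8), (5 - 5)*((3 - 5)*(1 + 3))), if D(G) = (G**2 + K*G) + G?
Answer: 37665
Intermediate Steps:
D(G) = G**2 + 144*G (D(G) = (G**2 + 143*G) + G = G**2 + 144*G)
d(z) = 0
D(135) + o(d(8), (5 - 5)*((3 - 5)*(1 + 3))) = 135*(144 + 135) + 0 = 135*279 + 0 = 37665 + 0 = 37665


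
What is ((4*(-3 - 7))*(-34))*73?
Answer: 99280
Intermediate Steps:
((4*(-3 - 7))*(-34))*73 = ((4*(-10))*(-34))*73 = -40*(-34)*73 = 1360*73 = 99280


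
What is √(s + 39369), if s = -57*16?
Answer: 3*√4273 ≈ 196.10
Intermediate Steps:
s = -912
√(s + 39369) = √(-912 + 39369) = √38457 = 3*√4273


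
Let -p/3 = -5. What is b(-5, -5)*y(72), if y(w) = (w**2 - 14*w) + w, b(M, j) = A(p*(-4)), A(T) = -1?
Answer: -4248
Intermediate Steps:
p = 15 (p = -3*(-5) = 15)
b(M, j) = -1
y(w) = w**2 - 13*w
b(-5, -5)*y(72) = -72*(-13 + 72) = -72*59 = -1*4248 = -4248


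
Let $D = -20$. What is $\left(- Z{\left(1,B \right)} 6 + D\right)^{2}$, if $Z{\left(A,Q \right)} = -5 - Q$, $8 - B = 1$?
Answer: $2704$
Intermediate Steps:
$B = 7$ ($B = 8 - 1 = 7$)
$\left(- Z{\left(1,B \right)} 6 + D\right)^{2} = \left(- (-5 - 7) 6 - 20\right)^{2} = \left(\left(-1\right) \left(-12\right) 6 - 20\right)^{2} = \left(12 \cdot 6 - 20\right)^{2} = \left(72 - 20\right)^{2} = 52^{2} = 2704$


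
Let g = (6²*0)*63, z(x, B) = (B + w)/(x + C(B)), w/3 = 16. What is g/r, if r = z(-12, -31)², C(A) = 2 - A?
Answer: 0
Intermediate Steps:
w = 48 (w = 3*16 = 48)
z(x, B) = (48 + B)/(2 + x - B) (z(x, B) = (B + 48)/(x + (2 - B)) = (48 + B)/(2 + x - B))
r = 289/441 (r = ((48 - 31)/(2 - 12 - 1*(-31)))² = (17/(2 - 12 + 31))² = (17/21)² = 289/441 ≈ 0.65533)
g = 0 (g = (36*0)*63 = 0*63 = 0)
g/r = 0/(289/441) = 0*(441/289) = 0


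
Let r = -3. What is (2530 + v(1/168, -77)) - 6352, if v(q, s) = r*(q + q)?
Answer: -107017/28 ≈ -3822.0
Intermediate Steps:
v(q, s) = -6*q (v(q, s) = -3*(q + q) = -6*q)
(2530 + v(1/168, -77)) - 6352 = (2530 - 6/168) - 6352 = (2530 - 6*1/168) - 6352 = (2530 - 1/28) - 6352 = 70839/28 - 6352 = -107017/28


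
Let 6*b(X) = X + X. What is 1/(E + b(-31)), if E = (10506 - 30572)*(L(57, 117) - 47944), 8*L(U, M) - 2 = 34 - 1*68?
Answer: 3/2886373673 ≈ 1.0394e-9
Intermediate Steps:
L(U, M) = -4 (L(U, M) = ¼ + (34 - 1*68)/8 = ¼ + (34 - 68)/8 = ¼ + (⅛)*(-34) = ¼ - 17/4 = -4)
b(X) = X/3 (b(X) = (X + X)/6 = (2*X)/6 = X/3)
E = 962124568 (E = (10506 - 30572)*(-4 - 47944) = -20066*(-47948) = 962124568)
1/(E + b(-31)) = 1/(962124568 + (⅓)*(-31)) = 1/(962124568 - 31/3) = 1/(2886373673/3) = 3/2886373673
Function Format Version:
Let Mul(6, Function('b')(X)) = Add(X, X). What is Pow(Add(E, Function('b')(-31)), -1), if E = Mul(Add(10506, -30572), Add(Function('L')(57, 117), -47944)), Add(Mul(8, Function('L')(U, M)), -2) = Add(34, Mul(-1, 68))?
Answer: Rational(3, 2886373673) ≈ 1.0394e-9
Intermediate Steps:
Function('L')(U, M) = -4 (Function('L')(U, M) = Add(Rational(1, 4), Mul(Rational(1, 8), Add(34, Mul(-1, 68)))) = Add(Rational(1, 4), Mul(Rational(1, 8), Add(34, -68))) = Add(Rational(1, 4), Mul(Rational(1, 8), -34)) = Add(Rational(1, 4), Rational(-17, 4)) = -4)
Function('b')(X) = Mul(Rational(1, 3), X) (Function('b')(X) = Mul(Rational(1, 6), Add(X, X)) = Mul(Rational(1, 6), Mul(2, X)) = Mul(Rational(1, 3), X))
E = 962124568 (E = Mul(Add(10506, -30572), Add(-4, -47944)) = Mul(-20066, -47948) = 962124568)
Pow(Add(E, Function('b')(-31)), -1) = Pow(Add(962124568, Mul(Rational(1, 3), -31)), -1) = Pow(Add(962124568, Rational(-31, 3)), -1) = Pow(Rational(2886373673, 3), -1) = Rational(3, 2886373673)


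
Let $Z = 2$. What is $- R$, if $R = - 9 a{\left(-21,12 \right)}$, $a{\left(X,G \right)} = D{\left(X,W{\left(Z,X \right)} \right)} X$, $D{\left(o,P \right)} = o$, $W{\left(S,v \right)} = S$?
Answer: $3969$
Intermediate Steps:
$a{\left(X,G \right)} = X^{2}$ ($a{\left(X,G \right)} = X X = X^{2}$)
$R = -3969$ ($R = - 9 \left(-21\right)^{2} = \left(-9\right) 441 = -3969$)
$- R = \left(-1\right) \left(-3969\right) = 3969$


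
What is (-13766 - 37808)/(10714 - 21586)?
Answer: 25787/5436 ≈ 4.7437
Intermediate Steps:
(-13766 - 37808)/(10714 - 21586) = -51574/(-10872) = -51574*(-1/10872) = 25787/5436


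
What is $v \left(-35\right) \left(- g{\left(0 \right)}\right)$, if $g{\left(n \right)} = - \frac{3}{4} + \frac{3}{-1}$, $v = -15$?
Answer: $\frac{7875}{4} \approx 1968.8$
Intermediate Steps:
$g{\left(n \right)} = - \frac{15}{4}$ ($g{\left(n \right)} = \left(-3\right) \frac{1}{4} + 3 \left(-1\right) = - \frac{3}{4} - 3 = - \frac{15}{4}$)
$v \left(-35\right) \left(- g{\left(0 \right)}\right) = \left(-15\right) \left(-35\right) \left(\left(-1\right) \left(- \frac{15}{4}\right)\right) = 525 \cdot \frac{15}{4} = \frac{7875}{4}$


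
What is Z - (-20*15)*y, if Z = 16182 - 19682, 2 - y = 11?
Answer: -6200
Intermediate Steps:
y = -9 (y = 2 - 1*11 = 2 - 11 = -9)
Z = -3500
Z - (-20*15)*y = -3500 - (-20*15)*(-9) = -3500 - (-300)*(-9) = -3500 - 1*2700 = -3500 - 2700 = -6200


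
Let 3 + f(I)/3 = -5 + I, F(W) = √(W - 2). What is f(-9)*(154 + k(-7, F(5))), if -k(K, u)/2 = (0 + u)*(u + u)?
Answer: -7242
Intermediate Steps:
F(W) = √(-2 + W)
f(I) = -24 + 3*I (f(I) = -9 + 3*(-5 + I) = -9 + (-15 + 3*I) = -24 + 3*I)
k(K, u) = -4*u² (k(K, u) = -2*(0 + u)*(u + u) = -2*u*2*u = -4*u²)
f(-9)*(154 + k(-7, F(5))) = (-24 + 3*(-9))*(154 - 4*(√(-2 + 5))²) = (-24 - 27)*(154 - 4*(√3)²) = -51*(154 - 4*3) = -51*(154 - 12) = -51*142 = -7242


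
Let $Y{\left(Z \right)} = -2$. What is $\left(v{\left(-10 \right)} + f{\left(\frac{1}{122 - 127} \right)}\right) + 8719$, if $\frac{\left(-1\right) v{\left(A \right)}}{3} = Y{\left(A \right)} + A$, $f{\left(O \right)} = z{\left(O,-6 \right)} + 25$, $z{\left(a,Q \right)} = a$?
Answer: $\frac{43899}{5} \approx 8779.8$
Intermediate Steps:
$f{\left(O \right)} = 25 + O$ ($f{\left(O \right)} = O + 25 = 25 + O$)
$v{\left(A \right)} = 6 - 3 A$ ($v{\left(A \right)} = - 3 \left(-2 + A\right) = 6 - 3 A$)
$\left(v{\left(-10 \right)} + f{\left(\frac{1}{122 - 127} \right)}\right) + 8719 = \left(\left(6 - -30\right) + \left(25 + \frac{1}{122 - 127}\right)\right) + 8719 = \left(\left(6 + 30\right) + \left(25 + \frac{1}{-5}\right)\right) + 8719 = \left(36 + \left(25 - \frac{1}{5}\right)\right) + 8719 = \left(36 + \frac{124}{5}\right) + 8719 = \frac{304}{5} + 8719 = \frac{43899}{5}$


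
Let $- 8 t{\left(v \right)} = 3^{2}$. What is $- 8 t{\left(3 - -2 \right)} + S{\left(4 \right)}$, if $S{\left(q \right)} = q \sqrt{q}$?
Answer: $17$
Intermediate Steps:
$t{\left(v \right)} = - \frac{9}{8}$ ($t{\left(v \right)} = - \frac{3^{2}}{8} = \left(- \frac{1}{8}\right) 9 = - \frac{9}{8}$)
$S{\left(q \right)} = q^{\frac{3}{2}}$
$- 8 t{\left(3 - -2 \right)} + S{\left(4 \right)} = \left(-8\right) \left(- \frac{9}{8}\right) + 4^{\frac{3}{2}} = 9 + 8 = 17$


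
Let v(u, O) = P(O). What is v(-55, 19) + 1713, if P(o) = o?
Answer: 1732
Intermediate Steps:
v(u, O) = O
v(-55, 19) + 1713 = 19 + 1713 = 1732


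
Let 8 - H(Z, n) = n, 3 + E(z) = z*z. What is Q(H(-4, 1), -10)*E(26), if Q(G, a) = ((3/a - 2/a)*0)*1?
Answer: 0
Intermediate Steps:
E(z) = -3 + z**2 (E(z) = -3 + z*z = -3 + z**2)
H(Z, n) = 8 - n
Q(G, a) = 0 (Q(G, a) = (0/a)*1 = 0*1 = 0)
Q(H(-4, 1), -10)*E(26) = 0*(-3 + 26**2) = 0*(-3 + 676) = 0*673 = 0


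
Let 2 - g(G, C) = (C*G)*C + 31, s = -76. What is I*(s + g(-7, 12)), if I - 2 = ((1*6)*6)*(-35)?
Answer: -1135974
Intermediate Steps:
g(G, C) = -29 - G*C² (g(G, C) = 2 - ((C*G)*C + 31) = 2 - (G*C² + 31) = 2 - (31 + G*C²) = 2 + (-31 - G*C²) = -29 - G*C²)
I = -1258 (I = 2 + ((1*6)*6)*(-35) = 2 + (6*6)*(-35) = 2 + 36*(-35) = 2 - 1260 = -1258)
I*(s + g(-7, 12)) = -1258*(-76 + (-29 - 1*(-7)*12²)) = -1258*(-76 + (-29 - 1*(-7)*144)) = -1258*(-76 + (-29 + 1008)) = -1258*(-76 + 979) = -1258*903 = -1135974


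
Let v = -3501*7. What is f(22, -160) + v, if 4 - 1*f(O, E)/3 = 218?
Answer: -25149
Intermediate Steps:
v = -24507
f(O, E) = -642 (f(O, E) = 12 - 3*218 = 12 - 654 = -642)
f(22, -160) + v = -642 - 24507 = -25149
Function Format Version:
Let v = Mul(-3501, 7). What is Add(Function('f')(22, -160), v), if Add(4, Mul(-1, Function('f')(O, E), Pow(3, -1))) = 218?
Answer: -25149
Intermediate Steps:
v = -24507
Function('f')(O, E) = -642 (Function('f')(O, E) = Add(12, Mul(-3, 218)) = Add(12, -654) = -642)
Add(Function('f')(22, -160), v) = Add(-642, -24507) = -25149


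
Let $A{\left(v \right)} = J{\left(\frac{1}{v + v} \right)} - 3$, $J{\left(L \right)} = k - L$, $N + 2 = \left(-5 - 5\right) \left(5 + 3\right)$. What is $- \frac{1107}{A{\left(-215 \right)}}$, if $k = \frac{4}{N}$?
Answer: $\frac{6505470}{17903} \approx 363.37$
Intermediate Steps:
$N = -82$ ($N = -2 + \left(-5 - 5\right) \left(5 + 3\right) = -2 - 80 = -82$)
$k = - \frac{2}{41}$ ($k = \frac{4}{-82} = 4 \left(- \frac{1}{82}\right) = - \frac{2}{41} \approx -0.048781$)
$J{\left(L \right)} = - \frac{2}{41} - L$
$A{\left(v \right)} = - \frac{125}{41} - \frac{1}{2 v}$ ($A{\left(v \right)} = \left(- \frac{2}{41} - \frac{1}{v + v}\right) - 3 = \left(- \frac{2}{41} - \frac{1}{2 v}\right) - 3 = - \frac{125}{41} - \frac{1}{2 v}$)
$- \frac{1107}{A{\left(-215 \right)}} = - \frac{1107}{\frac{1}{82} \frac{1}{-215} \left(-41 - -53750\right)} = - \frac{1107}{\frac{1}{82} \left(- \frac{1}{215}\right) \left(-41 + 53750\right)} = - \frac{1107}{\frac{1}{82} \left(- \frac{1}{215}\right) 53709} = - \frac{1107}{- \frac{53709}{17630}} = \left(-1107\right) \left(- \frac{17630}{53709}\right) = \frac{6505470}{17903}$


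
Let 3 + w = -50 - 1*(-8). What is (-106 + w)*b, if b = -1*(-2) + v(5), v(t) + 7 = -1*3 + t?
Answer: 453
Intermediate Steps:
w = -45 (w = -3 + (-50 - 1*(-8)) = -3 + (-50 + 8) = -3 - 42 = -45)
v(t) = -10 + t (v(t) = -7 + (-1*3 + t) = -7 + (-3 + t) = -10 + t)
b = -3 (b = -1*(-2) + (-10 + 5) = 2 - 5 = -3)
(-106 + w)*b = (-106 - 45)*(-3) = -151*(-3) = 453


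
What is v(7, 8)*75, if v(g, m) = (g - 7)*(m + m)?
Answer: 0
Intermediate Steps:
v(g, m) = 2*m*(-7 + g) (v(g, m) = (-7 + g)*(2*m) = 2*m*(-7 + g))
v(7, 8)*75 = (2*8*(-7 + 7))*75 = (2*8*0)*75 = 0*75 = 0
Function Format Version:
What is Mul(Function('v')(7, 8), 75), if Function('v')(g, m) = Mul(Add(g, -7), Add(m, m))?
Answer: 0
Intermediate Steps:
Function('v')(g, m) = Mul(2, m, Add(-7, g)) (Function('v')(g, m) = Mul(Add(-7, g), Mul(2, m)) = Mul(2, m, Add(-7, g)))
Mul(Function('v')(7, 8), 75) = Mul(Mul(2, 8, Add(-7, 7)), 75) = Mul(Mul(2, 8, 0), 75) = Mul(0, 75) = 0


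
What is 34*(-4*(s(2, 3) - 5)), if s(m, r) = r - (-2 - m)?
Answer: -272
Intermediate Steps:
s(m, r) = 2 + m + r (s(m, r) = r + (2 + m) = 2 + m + r)
34*(-4*(s(2, 3) - 5)) = 34*(-4*((2 + 2 + 3) - 5)) = 34*(-4*(7 - 5)) = 34*(-4*2) = 34*(-8) = -272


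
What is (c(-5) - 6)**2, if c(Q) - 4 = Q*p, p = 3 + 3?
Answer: 1024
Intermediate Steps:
p = 6
c(Q) = 4 + 6*Q (c(Q) = 4 + Q*6 = 4 + 6*Q)
(c(-5) - 6)**2 = ((4 + 6*(-5)) - 6)**2 = ((4 - 30) - 6)**2 = (-26 - 6)**2 = (-32)**2 = 1024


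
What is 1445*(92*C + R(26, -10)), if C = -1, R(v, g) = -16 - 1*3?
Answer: -160395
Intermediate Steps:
R(v, g) = -19 (R(v, g) = -16 - 3 = -19)
1445*(92*C + R(26, -10)) = 1445*(92*(-1) - 19) = 1445*(-92 - 19) = 1445*(-111) = -160395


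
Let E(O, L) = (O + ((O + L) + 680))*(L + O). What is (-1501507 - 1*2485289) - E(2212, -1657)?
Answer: -5899881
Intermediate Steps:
E(O, L) = (L + O)*(680 + L + 2*O) (E(O, L) = (O + ((L + O) + 680))*(L + O) = (O + (680 + L + O))*(L + O) = (680 + L + 2*O)*(L + O) = (L + O)*(680 + L + 2*O))
(-1501507 - 1*2485289) - E(2212, -1657) = (-1501507 - 1*2485289) - ((-1657)² + 2*2212² + 680*(-1657) + 680*2212 + 3*(-1657)*2212) = (-1501507 - 2485289) - (2745649 + 2*4892944 - 1126760 + 1504160 - 10995852) = -3986796 - (2745649 + 9785888 - 1126760 + 1504160 - 10995852) = -3986796 - 1*1913085 = -3986796 - 1913085 = -5899881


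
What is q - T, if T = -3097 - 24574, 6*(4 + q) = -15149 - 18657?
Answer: 66098/3 ≈ 22033.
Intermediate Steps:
q = -16915/3 (q = -4 + (-15149 - 18657)/6 = -4 + (⅙)*(-33806) = -4 - 16903/3 = -16915/3 ≈ -5638.3)
T = -27671
q - T = -16915/3 - 1*(-27671) = -16915/3 + 27671 = 66098/3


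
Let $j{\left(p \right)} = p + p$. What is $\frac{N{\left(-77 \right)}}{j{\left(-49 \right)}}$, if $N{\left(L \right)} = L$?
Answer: $\frac{11}{14} \approx 0.78571$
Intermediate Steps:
$j{\left(p \right)} = 2 p$
$\frac{N{\left(-77 \right)}}{j{\left(-49 \right)}} = - \frac{77}{2 \left(-49\right)} = - \frac{77}{-98} = \left(-77\right) \left(- \frac{1}{98}\right) = \frac{11}{14}$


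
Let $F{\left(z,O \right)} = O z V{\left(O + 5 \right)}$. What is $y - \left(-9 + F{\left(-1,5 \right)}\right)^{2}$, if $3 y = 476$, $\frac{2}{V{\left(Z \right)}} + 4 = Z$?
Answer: $\frac{404}{9} \approx 44.889$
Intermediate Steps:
$V{\left(Z \right)} = \frac{2}{-4 + Z}$
$F{\left(z,O \right)} = \frac{2 O z}{1 + O}$ ($F{\left(z,O \right)} = O z \frac{2}{-4 + \left(O + 5\right)} = O z \frac{2}{-4 + \left(5 + O\right)} = O z \frac{2}{1 + O} = \frac{2 O z}{1 + O}$)
$y = \frac{476}{3}$ ($y = \frac{1}{3} \cdot 476 = \frac{476}{3} \approx 158.67$)
$y - \left(-9 + F{\left(-1,5 \right)}\right)^{2} = \frac{476}{3} - \left(-9 + 2 \cdot 5 \left(-1\right) \frac{1}{1 + 5}\right)^{2} = \frac{476}{3} - \left(-9 + 2 \cdot 5 \left(-1\right) \frac{1}{6}\right)^{2} = \frac{476}{3} - \left(-9 - \frac{5}{3}\right)^{2} = \frac{476}{3} - \left(- \frac{32}{3}\right)^{2} = \frac{476}{3} - \frac{1024}{9} = \frac{404}{9}$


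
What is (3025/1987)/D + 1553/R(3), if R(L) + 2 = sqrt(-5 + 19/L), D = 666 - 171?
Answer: -83316677/71532 - 1553*sqrt(3)/4 ≈ -1837.2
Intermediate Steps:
D = 495
R(L) = -2 + sqrt(-5 + 19/L)
(3025/1987)/D + 1553/R(3) = (3025/1987)/495 + 1553/(-2 + sqrt(-5 + 19/3)) = (3025*(1/1987))*(1/495) + 1553/(-2 + sqrt(-5 + 19*(1/3))) = (3025/1987)*(1/495) + 1553/(-2 + sqrt(-5 + 19/3)) = 55/17883 + 1553/(-2 + sqrt(4/3)) = 55/17883 + 1553/(-2 + 2*sqrt(3)/3)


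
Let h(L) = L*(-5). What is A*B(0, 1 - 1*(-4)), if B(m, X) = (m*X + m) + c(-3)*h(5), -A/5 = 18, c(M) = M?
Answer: -6750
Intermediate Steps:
h(L) = -5*L
A = -90 (A = -5*18 = -90)
B(m, X) = 75 + m + X*m (B(m, X) = (m*X + m) - (-15)*5 = (X*m + m) - 3*(-25) = (m + X*m) + 75 = 75 + m + X*m)
A*B(0, 1 - 1*(-4)) = -90*(75 + 0 + (1 - 1*(-4))*0) = -90*(75 + 0 + (1 + 4)*0) = -90*(75 + 0 + 5*0) = -90*(75 + 0 + 0) = -90*75 = -6750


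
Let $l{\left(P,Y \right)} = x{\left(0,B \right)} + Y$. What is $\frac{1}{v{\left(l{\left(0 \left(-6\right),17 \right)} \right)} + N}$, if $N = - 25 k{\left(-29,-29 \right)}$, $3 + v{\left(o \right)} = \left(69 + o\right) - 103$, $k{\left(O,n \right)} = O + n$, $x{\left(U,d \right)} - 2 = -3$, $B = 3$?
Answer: $\frac{1}{1429} \approx 0.00069979$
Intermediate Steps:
$x{\left(U,d \right)} = -1$ ($x{\left(U,d \right)} = 2 - 3 = -1$)
$l{\left(P,Y \right)} = -1 + Y$
$v{\left(o \right)} = -37 + o$ ($v{\left(o \right)} = -3 + \left(\left(69 + o\right) - 103\right) = -3 + \left(-34 + o\right) = -37 + o$)
$N = 1450$ ($N = - 25 \left(-29 - 29\right) = \left(-25\right) \left(-58\right) = 1450$)
$\frac{1}{v{\left(l{\left(0 \left(-6\right),17 \right)} \right)} + N} = \frac{1}{\left(-37 + \left(-1 + 17\right)\right) + 1450} = \frac{1}{\left(-37 + 16\right) + 1450} = \frac{1}{-21 + 1450} = \frac{1}{1429}$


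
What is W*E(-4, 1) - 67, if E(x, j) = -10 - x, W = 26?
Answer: -223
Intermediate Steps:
W*E(-4, 1) - 67 = 26*(-10 - 1*(-4)) - 67 = 26*(-10 + 4) - 67 = 26*(-6) - 67 = -156 - 67 = -223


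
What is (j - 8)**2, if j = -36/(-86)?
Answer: 106276/1849 ≈ 57.478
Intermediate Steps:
j = 18/43 (j = -36*(-1/86) = 18/43 ≈ 0.41860)
(j - 8)**2 = (18/43 - 8)**2 = (-326/43)**2 = 106276/1849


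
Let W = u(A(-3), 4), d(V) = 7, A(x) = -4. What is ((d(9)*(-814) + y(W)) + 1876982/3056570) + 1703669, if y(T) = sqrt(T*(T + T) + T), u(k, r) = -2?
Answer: 2594984548226/1528285 + sqrt(6) ≈ 1.6980e+6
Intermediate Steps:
W = -2
y(T) = sqrt(T + 2*T**2) (y(T) = sqrt(T*(2*T) + T) = sqrt(2*T**2 + T) = sqrt(T + 2*T**2))
((d(9)*(-814) + y(W)) + 1876982/3056570) + 1703669 = ((7*(-814) + sqrt(-2*(1 + 2*(-2)))) + 1876982/3056570) + 1703669 = ((-5698 + sqrt(-2*(1 - 4))) + 1876982*(1/3056570)) + 1703669 = ((-5698 + sqrt(-2*(-3))) + 938491/1528285) + 1703669 = ((-5698 + sqrt(6)) + 938491/1528285) + 1703669 = (-8707229439/1528285 + sqrt(6)) + 1703669 = 2594984548226/1528285 + sqrt(6)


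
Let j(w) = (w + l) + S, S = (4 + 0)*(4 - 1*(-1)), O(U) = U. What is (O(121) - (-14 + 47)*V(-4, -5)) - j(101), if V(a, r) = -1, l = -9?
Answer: 42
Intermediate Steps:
S = 20 (S = 4*(4 + 1) = 4*5 = 20)
j(w) = 11 + w (j(w) = (w - 9) + 20 = (-9 + w) + 20 = 11 + w)
(O(121) - (-14 + 47)*V(-4, -5)) - j(101) = (121 - (-14 + 47)*(-1)) - (11 + 101) = (121 - 33*(-1)) - 1*112 = (121 - 1*(-33)) - 112 = (121 + 33) - 112 = 154 - 112 = 42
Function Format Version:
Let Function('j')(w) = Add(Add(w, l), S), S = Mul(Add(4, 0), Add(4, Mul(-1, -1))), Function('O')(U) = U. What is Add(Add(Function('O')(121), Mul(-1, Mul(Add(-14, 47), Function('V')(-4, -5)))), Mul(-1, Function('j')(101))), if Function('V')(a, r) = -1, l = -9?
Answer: 42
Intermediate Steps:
S = 20 (S = Mul(4, Add(4, 1)) = Mul(4, 5) = 20)
Function('j')(w) = Add(11, w) (Function('j')(w) = Add(Add(w, -9), 20) = Add(Add(-9, w), 20) = Add(11, w))
Add(Add(Function('O')(121), Mul(-1, Mul(Add(-14, 47), Function('V')(-4, -5)))), Mul(-1, Function('j')(101))) = Add(Add(121, Mul(-1, Mul(Add(-14, 47), -1))), Mul(-1, Add(11, 101))) = Add(Add(121, Mul(-1, Mul(33, -1))), Mul(-1, 112)) = Add(Add(121, Mul(-1, -33)), -112) = Add(Add(121, 33), -112) = Add(154, -112) = 42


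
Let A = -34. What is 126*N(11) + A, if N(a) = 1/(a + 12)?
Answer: -656/23 ≈ -28.522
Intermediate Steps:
N(a) = 1/(12 + a)
126*N(11) + A = 126/(12 + 11) - 34 = 126/23 - 34 = -656/23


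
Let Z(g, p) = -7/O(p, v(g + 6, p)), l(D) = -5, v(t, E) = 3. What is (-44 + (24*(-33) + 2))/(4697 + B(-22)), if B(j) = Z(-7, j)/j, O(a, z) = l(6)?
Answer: -220/1239 ≈ -0.17756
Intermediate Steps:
O(a, z) = -5
Z(g, p) = 7/5 (Z(g, p) = -7/(-5) = -7*(-⅕) = 7/5)
B(j) = 7/(5*j)
(-44 + (24*(-33) + 2))/(4697 + B(-22)) = (-44 + (24*(-33) + 2))/(4697 + (7/5)/(-22)) = (-44 + (-792 + 2))/(4697 + (7/5)*(-1/22)) = (-44 - 790)/(4697 - 7/110) = -834/516663/110 = -834*110/516663 = -220/1239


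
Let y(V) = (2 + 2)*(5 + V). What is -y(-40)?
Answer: 140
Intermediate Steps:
y(V) = 20 + 4*V (y(V) = 4*(5 + V) = 20 + 4*V)
-y(-40) = -(20 + 4*(-40)) = -(20 - 160) = -1*(-140) = 140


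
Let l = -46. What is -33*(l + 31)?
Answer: 495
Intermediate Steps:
-33*(l + 31) = -33*(-46 + 31) = -33*(-15) = 495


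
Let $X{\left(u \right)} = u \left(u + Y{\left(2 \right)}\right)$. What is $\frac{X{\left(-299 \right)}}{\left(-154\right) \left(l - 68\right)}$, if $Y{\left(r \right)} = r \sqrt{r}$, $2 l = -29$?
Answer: $\frac{89401}{12705} - \frac{598 \sqrt{2}}{12705} \approx 6.9701$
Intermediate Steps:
$l = - \frac{29}{2}$ ($l = \frac{1}{2} \left(-29\right) = - \frac{29}{2} \approx -14.5$)
$Y{\left(r \right)} = r^{\frac{3}{2}}$
$X{\left(u \right)} = u \left(u + 2 \sqrt{2}\right)$ ($X{\left(u \right)} = u \left(u + 2^{\frac{3}{2}}\right) = u \left(u + 2 \sqrt{2}\right)$)
$\frac{X{\left(-299 \right)}}{\left(-154\right) \left(l - 68\right)} = \frac{\left(-299\right) \left(-299 + 2 \sqrt{2}\right)}{\left(-154\right) \left(- \frac{29}{2} - 68\right)} = \frac{89401 - 598 \sqrt{2}}{\left(-154\right) \left(- \frac{165}{2}\right)} = \frac{89401 - 598 \sqrt{2}}{12705} = \left(89401 - 598 \sqrt{2}\right) \frac{1}{12705} = \frac{89401}{12705} - \frac{598 \sqrt{2}}{12705}$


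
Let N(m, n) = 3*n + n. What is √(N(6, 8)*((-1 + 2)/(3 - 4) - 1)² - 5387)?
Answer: I*√5259 ≈ 72.519*I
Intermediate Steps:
N(m, n) = 4*n
√(N(6, 8)*((-1 + 2)/(3 - 4) - 1)² - 5387) = √((4*8)*((-1 + 2)/(3 - 4) - 1)² - 5387) = √(32*(1/(-1) - 1)² - 5387) = √(32*(-1*1 - 1)² - 5387) = √(32*(-1 - 1)² - 5387) = √(32*(-2)² - 5387) = √(32*4 - 5387) = √(128 - 5387) = √(-5259) = I*√5259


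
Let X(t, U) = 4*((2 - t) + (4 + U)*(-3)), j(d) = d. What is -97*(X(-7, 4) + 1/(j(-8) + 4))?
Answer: 23377/4 ≈ 5844.3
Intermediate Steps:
X(t, U) = -40 - 12*U - 4*t (X(t, U) = 4*((2 - t) + (-12 - 3*U)) = 4*(-10 - t - 3*U) = -40 - 12*U - 4*t)
-97*(X(-7, 4) + 1/(j(-8) + 4)) = -97*((-40 - 12*4 - 4*(-7)) + 1/(-8 + 4)) = -97*((-40 - 48 + 28) + 1/(-4)) = -97*(-60 - ¼) = -97*(-241/4) = 23377/4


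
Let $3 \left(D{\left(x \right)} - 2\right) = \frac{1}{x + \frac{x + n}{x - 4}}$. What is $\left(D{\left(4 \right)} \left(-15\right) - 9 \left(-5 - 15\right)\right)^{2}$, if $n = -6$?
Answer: $22500$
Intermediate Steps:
$D{\left(x \right)} = 2 + \frac{1}{3 \left(x + \frac{-6 + x}{-4 + x}\right)}$ ($D{\left(x \right)} = 2 + \frac{1}{3 \left(x + \frac{x - 6}{x - 4}\right)} = 2 + \frac{1}{3 \left(x + \frac{-6 + x}{-4 + x}\right)}$)
$\left(D{\left(4 \right)} \left(-15\right) - 9 \left(-5 - 15\right)\right)^{2} = \left(\frac{40 - 6 \cdot 4^{2} + 17 \cdot 4}{3 \left(6 - 4^{2} + 3 \cdot 4\right)} \left(-15\right) - 9 \left(-5 - 15\right)\right)^{2} = \left(\frac{40 - 96 + 68}{3 \left(6 - 16 + 12\right)} \left(-15\right) - -180\right)^{2} = \left(\frac{40 - 96 + 68}{3 \left(6 - 16 + 12\right)} \left(-15\right) + 180\right)^{2} = \left(\frac{1}{3} \cdot \frac{1}{2} \cdot 12 \left(-15\right) + 180\right)^{2} = \left(2 \left(-15\right) + 180\right)^{2} = \left(-30 + 180\right)^{2} = 150^{2} = 22500$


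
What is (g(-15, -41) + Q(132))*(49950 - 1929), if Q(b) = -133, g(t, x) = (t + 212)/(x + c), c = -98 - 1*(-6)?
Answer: -858903606/133 ≈ -6.4579e+6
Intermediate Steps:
c = -92 (c = -98 + 6 = -92)
g(t, x) = (212 + t)/(-92 + x) (g(t, x) = (t + 212)/(x - 92) = (212 + t)/(-92 + x))
(g(-15, -41) + Q(132))*(49950 - 1929) = ((212 - 15)/(-92 - 41) - 133)*(49950 - 1929) = (197/(-133) - 133)*48021 = (-1/133*197 - 133)*48021 = (-197/133 - 133)*48021 = -17886/133*48021 = -858903606/133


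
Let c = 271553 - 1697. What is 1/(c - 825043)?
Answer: -1/555187 ≈ -1.8012e-6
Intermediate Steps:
c = 269856
1/(c - 825043) = 1/(269856 - 825043) = 1/(-555187) = -1/555187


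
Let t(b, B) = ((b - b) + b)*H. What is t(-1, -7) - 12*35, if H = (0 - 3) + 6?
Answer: -423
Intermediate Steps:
H = 3 (H = -3 + 6 = 3)
t(b, B) = 3*b (t(b, B) = ((b - b) + b)*3 = (0 + b)*3 = b*3 = 3*b)
t(-1, -7) - 12*35 = 3*(-1) - 12*35 = -3 - 420 = -423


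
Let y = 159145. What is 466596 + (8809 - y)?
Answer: 316260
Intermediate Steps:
466596 + (8809 - y) = 466596 + (8809 - 1*159145) = 466596 + (8809 - 159145) = 466596 - 150336 = 316260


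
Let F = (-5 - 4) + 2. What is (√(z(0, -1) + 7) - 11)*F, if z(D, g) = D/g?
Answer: 77 - 7*√7 ≈ 58.480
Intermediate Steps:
F = -7 (F = -9 + 2 = -7)
(√(z(0, -1) + 7) - 11)*F = (√(0/(-1) + 7) - 11)*(-7) = (√(0*(-1) + 7) - 11)*(-7) = (√(0 + 7) - 11)*(-7) = (√7 - 11)*(-7) = (-11 + √7)*(-7) = 77 - 7*√7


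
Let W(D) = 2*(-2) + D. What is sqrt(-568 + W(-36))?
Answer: 4*I*sqrt(38) ≈ 24.658*I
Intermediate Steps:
W(D) = -4 + D
sqrt(-568 + W(-36)) = sqrt(-568 + (-4 - 36)) = sqrt(-568 - 40) = sqrt(-608) = 4*I*sqrt(38)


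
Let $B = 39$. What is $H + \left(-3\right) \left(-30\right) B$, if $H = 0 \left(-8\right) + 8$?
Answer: $3518$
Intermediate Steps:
$H = 8$ ($H = 0 + 8 = 8$)
$H + \left(-3\right) \left(-30\right) B = 8 + \left(-3\right) \left(-30\right) 39 = 8 + 90 \cdot 39 = 8 + 3510 = 3518$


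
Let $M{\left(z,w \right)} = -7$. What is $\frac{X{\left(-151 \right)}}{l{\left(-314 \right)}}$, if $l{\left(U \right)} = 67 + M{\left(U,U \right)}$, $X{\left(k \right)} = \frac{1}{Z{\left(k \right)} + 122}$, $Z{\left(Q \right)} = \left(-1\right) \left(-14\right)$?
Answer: $\frac{1}{8160} \approx 0.00012255$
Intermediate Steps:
$Z{\left(Q \right)} = 14$
$X{\left(k \right)} = \frac{1}{136}$ ($X{\left(k \right)} = \frac{1}{14 + 122} = \frac{1}{136}$)
$l{\left(U \right)} = 60$ ($l{\left(U \right)} = 67 - 7 = 60$)
$\frac{X{\left(-151 \right)}}{l{\left(-314 \right)}} = \frac{1}{136 \cdot 60} = \frac{1}{136} \cdot \frac{1}{60} = \frac{1}{8160}$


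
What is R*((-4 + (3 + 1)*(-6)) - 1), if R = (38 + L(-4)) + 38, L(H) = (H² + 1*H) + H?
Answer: -2436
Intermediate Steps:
L(H) = H² + 2*H (L(H) = (H² + H) + H = (H + H²) + H = H² + 2*H)
R = 84 (R = (38 - 4*(2 - 4)) + 38 = (38 - 4*(-2)) + 38 = (38 + 8) + 38 = 46 + 38 = 84)
R*((-4 + (3 + 1)*(-6)) - 1) = 84*((-4 + (3 + 1)*(-6)) - 1) = 84*((-4 + 4*(-6)) - 1) = 84*((-4 - 24) - 1) = 84*(-28 - 1) = 84*(-29) = -2436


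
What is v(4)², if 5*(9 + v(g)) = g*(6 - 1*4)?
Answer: 1369/25 ≈ 54.760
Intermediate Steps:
v(g) = -9 + 2*g/5 (v(g) = -9 + (g*(6 - 1*4))/5 = -9 + (g*(6 - 4))/5 = -9 + (g*2)/5 = -9 + (2*g)/5 = -9 + 2*g/5)
v(4)² = (-9 + (⅖)*4)² = (-9 + 8/5)² = (-37/5)² = 1369/25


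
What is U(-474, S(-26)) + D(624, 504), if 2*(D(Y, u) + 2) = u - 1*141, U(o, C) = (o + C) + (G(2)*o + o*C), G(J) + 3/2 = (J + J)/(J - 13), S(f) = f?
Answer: 283511/22 ≈ 12887.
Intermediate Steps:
G(J) = -3/2 + 2*J/(-13 + J) (G(J) = -3/2 + (J + J)/(J - 13) = -3/2 + (2*J)/(-13 + J) = -3/2 + 2*J/(-13 + J))
U(o, C) = C - 19*o/22 + C*o (U(o, C) = (o + C) + (((39 + 2)/(2*(-13 + 2)))*o + o*C) = (C + o) + (((½)*41/(-11))*o + C*o) = (C + o) + (((½)*(-1/11)*41)*o + C*o) = (C + o) + (-41*o/22 + C*o) = C - 19*o/22 + C*o)
D(Y, u) = -145/2 + u/2 (D(Y, u) = -2 + (u - 1*141)/2 = -2 + (u - 141)/2 = -2 + (-141 + u)/2 = -2 + (-141/2 + u/2) = -145/2 + u/2)
U(-474, S(-26)) + D(624, 504) = (-26 - 19/22*(-474) - 26*(-474)) + (-145/2 + (½)*504) = (-26 + 4503/11 + 12324) + (-145/2 + 252) = 139781/11 + 359/2 = 283511/22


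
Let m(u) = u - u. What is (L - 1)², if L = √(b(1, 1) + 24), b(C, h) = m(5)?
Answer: 25 - 4*√6 ≈ 15.202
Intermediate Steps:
m(u) = 0
b(C, h) = 0
L = 2*√6 (L = √(0 + 24) = √24 = 2*√6 ≈ 4.8990)
(L - 1)² = (2*√6 - 1)² = (-1 + 2*√6)²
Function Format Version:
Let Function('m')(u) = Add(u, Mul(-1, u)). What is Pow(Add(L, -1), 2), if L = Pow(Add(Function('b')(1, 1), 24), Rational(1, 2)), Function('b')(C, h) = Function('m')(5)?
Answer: Add(25, Mul(-4, Pow(6, Rational(1, 2)))) ≈ 15.202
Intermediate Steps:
Function('m')(u) = 0
Function('b')(C, h) = 0
L = Mul(2, Pow(6, Rational(1, 2))) (L = Pow(Add(0, 24), Rational(1, 2)) = Pow(24, Rational(1, 2)) = Mul(2, Pow(6, Rational(1, 2))) ≈ 4.8990)
Pow(Add(L, -1), 2) = Pow(Add(Mul(2, Pow(6, Rational(1, 2))), -1), 2) = Pow(Add(-1, Mul(2, Pow(6, Rational(1, 2)))), 2)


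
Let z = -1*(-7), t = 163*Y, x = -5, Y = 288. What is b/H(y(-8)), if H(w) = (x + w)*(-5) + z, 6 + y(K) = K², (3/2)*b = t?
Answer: -5216/43 ≈ -121.30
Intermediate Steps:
t = 46944 (t = 163*288 = 46944)
b = 31296 (b = (⅔)*46944 = 31296)
y(K) = -6 + K²
z = 7
H(w) = 32 - 5*w (H(w) = (-5 + w)*(-5) + 7 = (25 - 5*w) + 7 = 32 - 5*w)
b/H(y(-8)) = 31296/(32 - 5*(-6 + (-8)²)) = 31296/(32 - 5*(-6 + 64)) = 31296/(32 - 5*58) = 31296/(32 - 290) = 31296/(-258) = 31296*(-1/258) = -5216/43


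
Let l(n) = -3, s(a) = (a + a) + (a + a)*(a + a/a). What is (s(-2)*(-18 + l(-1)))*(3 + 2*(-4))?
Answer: 0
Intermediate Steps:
s(a) = 2*a + 2*a*(1 + a) (s(a) = 2*a + (2*a)*(a + 1) = 2*a + (2*a)*(1 + a) = 2*a + 2*a*(1 + a))
(s(-2)*(-18 + l(-1)))*(3 + 2*(-4)) = ((2*(-2)*(2 - 2))*(-18 - 3))*(3 + 2*(-4)) = ((2*(-2)*0)*(-21))*(3 - 8) = (0*(-21))*(-5) = 0*(-5) = 0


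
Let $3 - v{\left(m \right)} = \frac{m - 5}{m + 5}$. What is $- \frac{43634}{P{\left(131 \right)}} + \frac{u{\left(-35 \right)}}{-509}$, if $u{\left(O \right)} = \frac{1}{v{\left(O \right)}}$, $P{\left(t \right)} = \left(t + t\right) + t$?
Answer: $- \frac{111049709}{1000185} \approx -111.03$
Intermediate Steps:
$P{\left(t \right)} = 3 t$ ($P{\left(t \right)} = 2 t + t = 3 t$)
$v{\left(m \right)} = 3 - \frac{-5 + m}{5 + m}$ ($v{\left(m \right)} = 3 - \frac{m - 5}{m + 5} = 3 - \frac{-5 + m}{5 + m}$)
$u{\left(O \right)} = \frac{5 + O}{2 \left(10 + O\right)}$ ($u{\left(O \right)} = \frac{1}{2 \frac{1}{5 + O} \left(10 + O\right)} = \frac{5 + O}{2 \left(10 + O\right)}$)
$- \frac{43634}{P{\left(131 \right)}} + \frac{u{\left(-35 \right)}}{-509} = - \frac{43634}{3 \cdot 131} + \frac{\frac{1}{2} \frac{1}{10 - 35} \left(5 - 35\right)}{-509} = - \frac{43634}{393} + \frac{1}{2} \frac{1}{-25} \left(-30\right) \left(- \frac{1}{509}\right) = \left(-43634\right) \frac{1}{393} + \frac{1}{2} \left(- \frac{1}{25}\right) \left(-30\right) \left(- \frac{1}{509}\right) = - \frac{43634}{393} + \frac{3}{5} \left(- \frac{1}{509}\right) = - \frac{43634}{393} - \frac{3}{2545} = - \frac{111049709}{1000185}$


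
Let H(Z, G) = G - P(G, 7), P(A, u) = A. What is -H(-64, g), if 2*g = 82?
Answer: 0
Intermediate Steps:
g = 41 (g = (1/2)*82 = 41)
H(Z, G) = 0 (H(Z, G) = G - G = 0)
-H(-64, g) = -1*0 = 0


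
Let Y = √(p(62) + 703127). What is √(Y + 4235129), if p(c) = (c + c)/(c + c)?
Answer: √(4235129 + 2*√175782) ≈ 2058.1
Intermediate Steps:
p(c) = 1 (p(c) = (2*c)/((2*c)) = (2*c)*(1/(2*c)) = 1)
Y = 2*√175782 (Y = √(1 + 703127) = √703128 = 2*√175782 ≈ 838.53)
√(Y + 4235129) = √(2*√175782 + 4235129) = √(4235129 + 2*√175782)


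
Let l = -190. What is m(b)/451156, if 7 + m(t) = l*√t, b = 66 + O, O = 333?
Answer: -7/451156 - 95*√399/225578 ≈ -0.0084278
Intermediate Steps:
b = 399 (b = 66 + 333 = 399)
m(t) = -7 - 190*√t
m(b)/451156 = (-7 - 190*√399)/451156 = (-7 - 190*√399)*(1/451156) = -7/451156 - 95*√399/225578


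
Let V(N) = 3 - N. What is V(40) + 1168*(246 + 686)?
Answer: 1088539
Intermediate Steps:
V(40) + 1168*(246 + 686) = (3 - 1*40) + 1168*(246 + 686) = (3 - 40) + 1168*932 = -37 + 1088576 = 1088539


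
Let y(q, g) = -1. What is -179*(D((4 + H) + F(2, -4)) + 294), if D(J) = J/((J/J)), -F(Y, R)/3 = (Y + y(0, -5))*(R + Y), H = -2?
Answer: -54058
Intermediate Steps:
F(Y, R) = -3*(-1 + Y)*(R + Y) (F(Y, R) = -3*(Y - 1)*(R + Y) = -3*(-1 + Y)*(R + Y))
D(J) = J (D(J) = J/1 = J*1 = J)
-179*(D((4 + H) + F(2, -4)) + 294) = -179*(((4 - 2) + (-3*2² + 3*(-4) + 3*2 - 3*(-4)*2)) + 294) = -179*((2 + (-3*4 - 12 + 6 + 24)) + 294) = -179*((2 + (-12 - 12 + 6 + 24)) + 294) = -179*((2 + 6) + 294) = -179*(8 + 294) = -179*302 = -54058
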